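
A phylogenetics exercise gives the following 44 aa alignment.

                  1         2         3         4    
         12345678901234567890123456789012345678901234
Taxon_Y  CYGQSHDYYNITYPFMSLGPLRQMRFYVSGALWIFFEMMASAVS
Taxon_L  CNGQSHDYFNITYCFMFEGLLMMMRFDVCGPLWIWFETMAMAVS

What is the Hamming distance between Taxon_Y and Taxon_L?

The sequences differ at positions 2 (Y/N), 9 (Y/F), 14 (P/C), 17 (S/F), 18 (L/E), 20 (P/L), 22 (R/M), 23 (Q/M), 27 (Y/D), 29 (S/C), 31 (A/P), 35 (F/W), 38 (M/T), 41 (S/M).
That gives 14 mismatches out of 44 aligned sites, so the Hamming distance is 14.

14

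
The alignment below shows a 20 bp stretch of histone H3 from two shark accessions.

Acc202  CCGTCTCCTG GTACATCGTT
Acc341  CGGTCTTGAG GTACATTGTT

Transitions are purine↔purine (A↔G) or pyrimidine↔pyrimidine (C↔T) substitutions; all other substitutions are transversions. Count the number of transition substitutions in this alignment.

2

The sequences differ at positions 2 (C/G, transversion), 7 (C/T, transition), 8 (C/G, transversion), 9 (T/A, transversion), 17 (C/T, transition).
Of the 5 differences, 2 transitions and 3 transversions, so the answer is 2.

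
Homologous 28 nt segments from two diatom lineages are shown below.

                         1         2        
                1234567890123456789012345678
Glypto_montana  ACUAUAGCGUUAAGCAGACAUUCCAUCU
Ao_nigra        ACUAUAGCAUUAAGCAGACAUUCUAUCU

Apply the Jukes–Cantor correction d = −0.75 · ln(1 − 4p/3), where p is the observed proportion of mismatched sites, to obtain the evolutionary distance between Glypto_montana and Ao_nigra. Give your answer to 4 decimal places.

Mismatches occur at site 9 (G→A), site 24 (C→U).
p = 2/28 = 0.071429.
d = −0.75 · ln(1 − (4/3)·0.071429) = −0.75 · ln(0.904761) = −0.75 · (-0.100084) = 0.0751.

0.0751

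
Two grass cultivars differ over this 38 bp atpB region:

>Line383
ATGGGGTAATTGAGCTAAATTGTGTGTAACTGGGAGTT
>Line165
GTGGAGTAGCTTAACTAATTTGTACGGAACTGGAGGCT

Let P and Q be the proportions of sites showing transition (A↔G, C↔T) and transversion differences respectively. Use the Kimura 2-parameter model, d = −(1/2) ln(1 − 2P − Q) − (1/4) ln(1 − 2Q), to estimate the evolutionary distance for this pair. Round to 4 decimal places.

0.5077

The sequences differ at positions 1 (A/G, transition), 5 (G/A, transition), 9 (A/G, transition), 10 (T/C, transition), 12 (G/T, transversion), 14 (G/A, transition), 19 (A/T, transversion), 24 (G/A, transition), 25 (T/C, transition), 27 (T/G, transversion), 34 (G/A, transition), 35 (A/G, transition), 37 (T/C, transition).
Of the 13 differences, 10 transitions and 3 transversions over 38 sites: P = 10/38 = 0.263158, Q = 3/38 = 0.078947.
d = −0.5·ln(0.394737) − 0.25·ln(0.842106) = −0.5·(-0.929536) − 0.25·(-0.171849) = 0.5077.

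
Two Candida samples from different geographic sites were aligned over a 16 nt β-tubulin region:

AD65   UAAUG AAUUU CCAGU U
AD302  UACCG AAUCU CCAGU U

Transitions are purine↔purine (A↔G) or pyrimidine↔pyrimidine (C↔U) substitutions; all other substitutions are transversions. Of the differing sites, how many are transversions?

The sequences differ at positions 3 (A/C, transversion), 4 (U/C, transition), 9 (U/C, transition).
Of the 3 differences, 2 transitions and 1 transversion, so the answer is 1.

1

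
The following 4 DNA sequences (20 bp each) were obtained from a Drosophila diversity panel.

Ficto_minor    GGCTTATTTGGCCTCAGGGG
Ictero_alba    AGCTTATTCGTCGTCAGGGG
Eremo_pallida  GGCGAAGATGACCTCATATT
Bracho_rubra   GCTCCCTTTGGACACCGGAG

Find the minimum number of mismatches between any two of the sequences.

Pairwise Hamming distances:
  Ficto_minor vs Ictero_alba: 4
  Ficto_minor vs Eremo_pallida: 9
  Ficto_minor vs Bracho_rubra: 9
  Ictero_alba vs Eremo_pallida: 12
  Ictero_alba vs Bracho_rubra: 13
  Eremo_pallida vs Bracho_rubra: 15
The smallest is 4, between Ficto_minor and Ictero_alba.

4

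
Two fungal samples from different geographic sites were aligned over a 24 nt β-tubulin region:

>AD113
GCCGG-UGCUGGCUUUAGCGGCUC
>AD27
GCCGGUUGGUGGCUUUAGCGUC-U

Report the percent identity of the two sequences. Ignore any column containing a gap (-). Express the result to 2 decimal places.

Excluding the 2 gap columns leaves 22 comparable sites.
Differing sites — 9:C/G; 21:G/U; 24:C/U.
19 of the 22 comparable sites match, so the percent identity is 19/22 × 100 = 86.36%.

86.36%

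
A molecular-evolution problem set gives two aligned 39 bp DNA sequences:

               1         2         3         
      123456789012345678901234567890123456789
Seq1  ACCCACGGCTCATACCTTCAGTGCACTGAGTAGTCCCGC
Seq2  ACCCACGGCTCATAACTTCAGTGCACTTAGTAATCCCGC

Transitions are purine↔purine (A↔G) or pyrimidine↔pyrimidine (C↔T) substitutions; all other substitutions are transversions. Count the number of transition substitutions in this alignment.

Differing sites — 15:C/A (Tv); 28:G/T (Tv); 33:G/A (Ti).
Of the 3 differences, 1 transition and 2 transversions, so the answer is 1.

1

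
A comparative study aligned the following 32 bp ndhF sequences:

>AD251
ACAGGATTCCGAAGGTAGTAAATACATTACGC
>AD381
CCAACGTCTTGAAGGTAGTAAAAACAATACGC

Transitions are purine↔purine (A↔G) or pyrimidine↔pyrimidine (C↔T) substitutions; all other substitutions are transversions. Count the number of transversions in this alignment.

4

Mismatches occur at site 1 (A↔C, transversion), site 4 (G↔A, transition), site 5 (G↔C, transversion), site 6 (A↔G, transition), site 8 (T↔C, transition), site 9 (C↔T, transition), site 10 (C↔T, transition), site 23 (T↔A, transversion), site 27 (T↔A, transversion).
Of the 9 differences, 5 transitions and 4 transversions, so the answer is 4.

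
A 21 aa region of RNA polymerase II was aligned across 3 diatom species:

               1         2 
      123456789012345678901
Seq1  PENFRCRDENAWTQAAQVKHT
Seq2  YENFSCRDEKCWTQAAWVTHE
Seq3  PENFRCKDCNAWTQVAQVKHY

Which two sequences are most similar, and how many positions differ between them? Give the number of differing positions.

4

Pairwise Hamming distances:
  Seq1 vs Seq2: 7
  Seq1 vs Seq3: 4
  Seq2 vs Seq3: 10
The smallest is 4, between Seq1 and Seq3.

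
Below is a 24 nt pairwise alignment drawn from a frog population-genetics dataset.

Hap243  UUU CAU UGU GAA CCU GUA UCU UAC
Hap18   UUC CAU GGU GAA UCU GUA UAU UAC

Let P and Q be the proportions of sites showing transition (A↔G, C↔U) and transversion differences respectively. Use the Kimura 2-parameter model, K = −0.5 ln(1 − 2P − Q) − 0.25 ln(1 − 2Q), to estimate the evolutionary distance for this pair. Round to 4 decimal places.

0.1894

The sequences differ at positions 3 (U/C, transition), 7 (U/G, transversion), 13 (C/U, transition), 20 (C/A, transversion).
Of the 4 differences, 2 transitions and 2 transversions over 24 sites: P = 2/24 = 0.083333, Q = 2/24 = 0.083333.
d = −0.5·ln(0.750001) − 0.25·ln(0.833334) = −0.5·(-0.287681) − 0.25·(-0.182321) = 0.1894.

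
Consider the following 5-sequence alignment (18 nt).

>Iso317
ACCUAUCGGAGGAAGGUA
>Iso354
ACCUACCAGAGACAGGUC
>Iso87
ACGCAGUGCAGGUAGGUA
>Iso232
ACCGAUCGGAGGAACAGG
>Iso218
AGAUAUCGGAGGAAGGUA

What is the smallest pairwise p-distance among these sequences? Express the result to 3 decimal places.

0.111

Pairwise Hamming distances:
  Iso317 vs Iso354: 5
  Iso317 vs Iso87: 6
  Iso317 vs Iso232: 5
  Iso317 vs Iso218: 2
  Iso354 vs Iso87: 9
  Iso354 vs Iso232: 9
  Iso354 vs Iso218: 7
  Iso87 vs Iso232: 10
  Iso87 vs Iso218: 7
  Iso232 vs Iso218: 7
The smallest is 2 mismatches, between Iso317 and Iso218; p = 2/18 = 0.111.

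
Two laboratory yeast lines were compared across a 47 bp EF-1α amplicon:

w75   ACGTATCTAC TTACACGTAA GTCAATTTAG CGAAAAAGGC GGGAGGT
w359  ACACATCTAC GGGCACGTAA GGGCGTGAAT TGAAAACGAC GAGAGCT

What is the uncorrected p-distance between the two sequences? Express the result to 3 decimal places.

Mismatches occur at site 3 (G→A), site 4 (T→C), site 11 (T→G), site 12 (T→G), site 13 (A→G), site 22 (T→G), site 23 (C→G), site 24 (A→C), site 25 (A→G), site 27 (T→G), site 28 (T→A), site 30 (G→T), site 31 (C→T), site 37 (A→C), site 39 (G→A), site 42 (G→A), site 46 (G→C).
There are 17 differences over 47 sites, so p = 17/47 = 0.362.

0.362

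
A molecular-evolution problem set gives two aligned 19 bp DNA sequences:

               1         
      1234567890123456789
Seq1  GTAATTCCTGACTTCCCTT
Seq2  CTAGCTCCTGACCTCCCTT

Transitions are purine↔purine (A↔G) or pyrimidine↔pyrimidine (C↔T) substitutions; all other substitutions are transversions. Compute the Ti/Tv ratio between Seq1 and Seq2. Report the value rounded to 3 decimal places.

Mismatches occur at site 1 (G/C, transversion), site 4 (A/G, transition), site 5 (T/C, transition), site 13 (T/C, transition).
Of the 4 differences, 3 transitions and 1 transversion, so Ti/Tv = 3/1 = 3.000.

3.000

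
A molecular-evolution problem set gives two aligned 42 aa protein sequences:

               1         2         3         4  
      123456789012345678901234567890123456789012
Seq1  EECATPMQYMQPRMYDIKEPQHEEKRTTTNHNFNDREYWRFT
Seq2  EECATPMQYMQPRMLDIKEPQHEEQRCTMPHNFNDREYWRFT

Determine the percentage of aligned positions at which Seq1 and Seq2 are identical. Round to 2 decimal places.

88.10%

Differing sites — 15:Y/L; 25:K/Q; 27:T/C; 29:T/M; 30:N/P.
37 of the 42 sites match, so the percent identity is 37/42 × 100 = 88.10%.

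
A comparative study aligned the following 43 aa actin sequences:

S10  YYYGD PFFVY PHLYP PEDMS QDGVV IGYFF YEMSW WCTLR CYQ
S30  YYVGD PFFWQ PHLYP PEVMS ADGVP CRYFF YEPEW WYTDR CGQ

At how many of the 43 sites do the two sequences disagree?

Mismatches occur at site 3 (Y↔V), site 9 (V↔W), site 10 (Y↔Q), site 18 (D↔V), site 21 (Q↔A), site 25 (V↔P), site 26 (I↔C), site 27 (G↔R), site 33 (M↔P), site 34 (S↔E), site 37 (C↔Y), site 39 (L↔D), site 42 (Y↔G).
That gives 13 mismatches out of 43 aligned sites, so the Hamming distance is 13.

13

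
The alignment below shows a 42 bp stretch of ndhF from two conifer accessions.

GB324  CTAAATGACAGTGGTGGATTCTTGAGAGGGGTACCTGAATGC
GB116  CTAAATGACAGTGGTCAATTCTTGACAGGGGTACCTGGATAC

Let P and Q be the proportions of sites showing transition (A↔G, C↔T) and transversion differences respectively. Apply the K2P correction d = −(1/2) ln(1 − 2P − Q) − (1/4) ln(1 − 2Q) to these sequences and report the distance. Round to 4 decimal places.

Mismatches occur at site 16 (G→C, transversion), site 17 (G→A, transition), site 26 (G→C, transversion), site 38 (A→G, transition), site 41 (G→A, transition).
Of the 5 differences, 3 transitions and 2 transversions over 42 sites: P = 3/42 = 0.071429, Q = 2/42 = 0.047619.
d = −0.5·ln(0.809523) − 0.25·ln(0.904762) = −0.5·(-0.211310) − 0.25·(-0.100083) = 0.1307.

0.1307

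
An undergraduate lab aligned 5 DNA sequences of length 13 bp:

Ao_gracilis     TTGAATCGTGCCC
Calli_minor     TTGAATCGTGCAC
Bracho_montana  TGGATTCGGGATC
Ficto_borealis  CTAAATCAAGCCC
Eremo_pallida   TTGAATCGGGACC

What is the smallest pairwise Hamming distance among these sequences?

1

Pairwise Hamming distances:
  Ao_gracilis vs Calli_minor: 1
  Ao_gracilis vs Bracho_montana: 5
  Ao_gracilis vs Ficto_borealis: 4
  Ao_gracilis vs Eremo_pallida: 2
  Calli_minor vs Bracho_montana: 5
  Calli_minor vs Ficto_borealis: 5
  Calli_minor vs Eremo_pallida: 3
  Bracho_montana vs Ficto_borealis: 8
  Bracho_montana vs Eremo_pallida: 3
  Ficto_borealis vs Eremo_pallida: 5
The smallest is 1, between Ao_gracilis and Calli_minor.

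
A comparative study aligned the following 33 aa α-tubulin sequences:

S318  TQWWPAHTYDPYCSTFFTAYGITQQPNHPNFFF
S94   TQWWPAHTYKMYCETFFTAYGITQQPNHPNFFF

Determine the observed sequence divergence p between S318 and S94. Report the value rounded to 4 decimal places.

Differing sites — 10:D/K; 11:P/M; 14:S/E.
There are 3 differences over 33 sites, so p = 3/33 = 0.0909.

0.0909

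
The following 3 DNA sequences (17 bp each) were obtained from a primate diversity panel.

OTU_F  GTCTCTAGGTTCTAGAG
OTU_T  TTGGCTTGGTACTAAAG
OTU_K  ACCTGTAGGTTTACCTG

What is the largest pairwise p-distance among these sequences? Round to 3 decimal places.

Pairwise Hamming distances:
  OTU_F vs OTU_T: 6
  OTU_F vs OTU_K: 8
  OTU_T vs OTU_K: 12
The largest is 12 mismatches, between OTU_T and OTU_K; p = 12/17 = 0.706.

0.706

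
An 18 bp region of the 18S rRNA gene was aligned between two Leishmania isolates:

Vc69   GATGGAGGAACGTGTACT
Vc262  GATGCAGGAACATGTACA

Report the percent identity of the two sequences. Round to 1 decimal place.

83.3%

The sequences differ at positions 5 (G/C), 12 (G/A), 18 (T/A).
15 of the 18 sites match, so the percent identity is 15/18 × 100 = 83.3%.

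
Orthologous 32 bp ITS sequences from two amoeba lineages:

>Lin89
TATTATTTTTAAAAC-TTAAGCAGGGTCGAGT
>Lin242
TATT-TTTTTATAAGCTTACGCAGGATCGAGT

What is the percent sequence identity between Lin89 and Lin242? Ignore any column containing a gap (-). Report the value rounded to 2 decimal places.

Excluding the 2 gap columns leaves 30 comparable sites.
Mismatches occur at site 12 (A→T), site 15 (C→G), site 20 (A→C), site 26 (G→A).
26 of the 30 comparable sites match, so the percent identity is 26/30 × 100 = 86.67%.

86.67%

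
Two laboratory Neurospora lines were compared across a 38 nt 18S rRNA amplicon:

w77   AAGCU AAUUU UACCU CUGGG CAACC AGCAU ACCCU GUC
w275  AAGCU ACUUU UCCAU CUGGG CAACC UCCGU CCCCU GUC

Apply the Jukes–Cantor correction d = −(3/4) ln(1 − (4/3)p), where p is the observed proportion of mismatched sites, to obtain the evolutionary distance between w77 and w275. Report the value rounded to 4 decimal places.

0.2114

The sequences differ at positions 7 (A/C), 12 (A/C), 14 (C/A), 26 (A/U), 27 (G/C), 29 (A/G), 31 (A/C).
p = 7/38 = 0.184211.
d = −0.75 · ln(1 − (4/3)·0.184211) = −0.75 · ln(0.754385) = −0.75 · (-0.281852) = 0.2114.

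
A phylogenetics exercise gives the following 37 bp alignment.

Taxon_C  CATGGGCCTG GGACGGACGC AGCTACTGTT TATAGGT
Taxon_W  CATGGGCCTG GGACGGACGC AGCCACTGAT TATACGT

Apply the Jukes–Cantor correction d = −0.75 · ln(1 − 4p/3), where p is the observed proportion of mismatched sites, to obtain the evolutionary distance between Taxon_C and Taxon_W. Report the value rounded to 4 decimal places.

Mismatches occur at site 24 (T↔C), site 29 (T↔A), site 35 (G↔C).
p = 3/37 = 0.081081.
d = −0.75 · ln(1 − (4/3)·0.081081) = −0.75 · ln(0.891892) = −0.75 · (-0.114410) = 0.0858.

0.0858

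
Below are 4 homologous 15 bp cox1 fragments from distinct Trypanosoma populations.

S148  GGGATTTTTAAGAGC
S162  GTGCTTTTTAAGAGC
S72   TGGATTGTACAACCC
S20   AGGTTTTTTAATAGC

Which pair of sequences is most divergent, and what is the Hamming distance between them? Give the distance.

Pairwise Hamming distances:
  S148 vs S162: 2
  S148 vs S72: 7
  S148 vs S20: 3
  S162 vs S72: 9
  S162 vs S20: 4
  S72 vs S20: 8
The largest is 9, between S162 and S72.

9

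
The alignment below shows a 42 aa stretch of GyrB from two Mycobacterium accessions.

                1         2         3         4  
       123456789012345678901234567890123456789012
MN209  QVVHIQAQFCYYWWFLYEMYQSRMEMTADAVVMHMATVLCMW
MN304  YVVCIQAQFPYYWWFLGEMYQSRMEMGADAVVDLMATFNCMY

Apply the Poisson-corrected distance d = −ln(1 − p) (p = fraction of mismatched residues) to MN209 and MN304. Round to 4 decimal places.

Mismatches occur at site 1 (Q↔Y), site 4 (H↔C), site 10 (C↔P), site 17 (Y↔G), site 27 (T↔G), site 33 (M↔D), site 34 (H↔L), site 38 (V↔F), site 39 (L↔N), site 42 (W↔Y).
p = 10/42 = 0.238095.
d = −ln(1 − 0.238095) = −ln(0.761905) = 0.2719.

0.2719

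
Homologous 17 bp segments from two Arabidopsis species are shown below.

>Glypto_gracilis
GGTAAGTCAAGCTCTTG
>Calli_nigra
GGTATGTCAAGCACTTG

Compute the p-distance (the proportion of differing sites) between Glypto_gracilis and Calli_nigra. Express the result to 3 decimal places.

Differing sites — 5:A/T; 13:T/A.
There are 2 differences over 17 sites, so p = 2/17 = 0.118.

0.118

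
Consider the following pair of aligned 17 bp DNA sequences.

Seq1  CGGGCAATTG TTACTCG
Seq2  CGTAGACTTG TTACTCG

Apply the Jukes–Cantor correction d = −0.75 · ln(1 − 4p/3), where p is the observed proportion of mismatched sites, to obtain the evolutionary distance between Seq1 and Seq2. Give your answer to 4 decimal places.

0.2824

Mismatches occur at site 3 (G↔T), site 4 (G↔A), site 5 (C↔G), site 7 (A↔C).
p = 4/17 = 0.235294.
d = −0.75 · ln(1 − (4/3)·0.235294) = −0.75 · ln(0.686275) = −0.75 · (-0.376477) = 0.2824.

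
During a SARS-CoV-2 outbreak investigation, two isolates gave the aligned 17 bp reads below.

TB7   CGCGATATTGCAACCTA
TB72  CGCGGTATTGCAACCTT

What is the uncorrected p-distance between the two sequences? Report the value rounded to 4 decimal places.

0.1176

Mismatches occur at site 5 (A/G), site 17 (A/T).
There are 2 differences over 17 sites, so p = 2/17 = 0.1176.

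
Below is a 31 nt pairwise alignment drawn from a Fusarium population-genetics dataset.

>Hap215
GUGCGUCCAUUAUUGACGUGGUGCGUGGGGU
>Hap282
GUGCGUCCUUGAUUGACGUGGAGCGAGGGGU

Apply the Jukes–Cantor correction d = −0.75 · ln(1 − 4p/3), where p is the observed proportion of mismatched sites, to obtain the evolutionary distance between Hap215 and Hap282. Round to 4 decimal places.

0.1416

Differing sites — 9:A/U; 11:U/G; 22:U/A; 26:U/A.
p = 4/31 = 0.129032.
d = −0.75 · ln(1 − (4/3)·0.129032) = −0.75 · ln(0.827957) = −0.75 · (-0.188794) = 0.1416.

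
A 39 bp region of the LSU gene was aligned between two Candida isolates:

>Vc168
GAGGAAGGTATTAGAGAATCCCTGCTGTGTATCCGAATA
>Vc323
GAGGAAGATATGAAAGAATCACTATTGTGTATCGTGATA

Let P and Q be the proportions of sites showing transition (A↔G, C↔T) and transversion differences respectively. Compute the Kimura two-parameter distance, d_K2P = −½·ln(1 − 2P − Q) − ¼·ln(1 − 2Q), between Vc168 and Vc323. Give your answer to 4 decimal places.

Mismatches occur at site 8 (G↔A, transition), site 12 (T↔G, transversion), site 14 (G↔A, transition), site 21 (C↔A, transversion), site 24 (G↔A, transition), site 25 (C↔T, transition), site 34 (C↔G, transversion), site 35 (G↔T, transversion), site 36 (A↔G, transition).
Of the 9 differences, 5 transitions and 4 transversions over 39 sites: P = 5/39 = 0.128205, Q = 4/39 = 0.102564.
d = −0.5·ln(0.641026) − 0.25·ln(0.794872) = −0.5·(-0.444685) − 0.25·(-0.229574) = 0.2797.

0.2797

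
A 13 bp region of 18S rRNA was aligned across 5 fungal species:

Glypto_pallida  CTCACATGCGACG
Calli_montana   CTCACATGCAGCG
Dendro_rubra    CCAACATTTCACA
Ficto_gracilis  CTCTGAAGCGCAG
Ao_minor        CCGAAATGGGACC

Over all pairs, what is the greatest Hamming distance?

11

Pairwise Hamming distances:
  Glypto_pallida vs Calli_montana: 2
  Glypto_pallida vs Dendro_rubra: 6
  Glypto_pallida vs Ficto_gracilis: 5
  Glypto_pallida vs Ao_minor: 5
  Calli_montana vs Dendro_rubra: 7
  Calli_montana vs Ficto_gracilis: 6
  Calli_montana vs Ao_minor: 7
  Dendro_rubra vs Ficto_gracilis: 11
  Dendro_rubra vs Ao_minor: 6
  Ficto_gracilis vs Ao_minor: 9
The largest is 11, between Dendro_rubra and Ficto_gracilis.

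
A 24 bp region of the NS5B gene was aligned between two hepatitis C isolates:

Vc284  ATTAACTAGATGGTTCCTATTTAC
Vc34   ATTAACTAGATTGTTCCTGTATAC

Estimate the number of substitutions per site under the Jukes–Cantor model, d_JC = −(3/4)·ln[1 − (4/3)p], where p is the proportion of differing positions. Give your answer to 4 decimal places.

0.1367

The sequences differ at positions 12 (G/T), 19 (A/G), 21 (T/A).
p = 3/24 = 0.125000.
d = −0.75 · ln(1 − (4/3)·0.125000) = −0.75 · ln(0.833333) = −0.75 · (-0.182322) = 0.1367.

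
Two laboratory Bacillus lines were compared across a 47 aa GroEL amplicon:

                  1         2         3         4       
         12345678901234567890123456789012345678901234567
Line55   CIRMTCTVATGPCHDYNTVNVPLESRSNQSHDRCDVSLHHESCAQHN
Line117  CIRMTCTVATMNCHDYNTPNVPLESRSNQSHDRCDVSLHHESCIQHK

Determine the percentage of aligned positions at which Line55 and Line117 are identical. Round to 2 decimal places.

Mismatches occur at site 11 (G/M), site 12 (P/N), site 19 (V/P), site 44 (A/I), site 47 (N/K).
42 of the 47 sites match, so the percent identity is 42/47 × 100 = 89.36%.

89.36%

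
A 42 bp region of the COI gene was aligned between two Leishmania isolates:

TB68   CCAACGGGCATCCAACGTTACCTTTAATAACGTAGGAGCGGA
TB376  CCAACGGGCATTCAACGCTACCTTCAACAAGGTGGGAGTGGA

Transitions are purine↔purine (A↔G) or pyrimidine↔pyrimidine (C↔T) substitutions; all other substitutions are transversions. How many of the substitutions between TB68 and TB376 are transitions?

6

Mismatches occur at site 12 (C→T, transition), site 18 (T→C, transition), site 25 (T→C, transition), site 28 (T→C, transition), site 31 (C→G, transversion), site 34 (A→G, transition), site 39 (C→T, transition).
Of the 7 differences, 6 transitions and 1 transversion, so the answer is 6.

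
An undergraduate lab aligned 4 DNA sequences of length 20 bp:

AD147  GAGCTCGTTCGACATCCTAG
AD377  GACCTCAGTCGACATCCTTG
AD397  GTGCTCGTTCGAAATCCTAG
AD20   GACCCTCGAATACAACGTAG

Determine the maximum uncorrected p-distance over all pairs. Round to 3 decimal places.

0.600

Pairwise Hamming distances:
  AD147 vs AD377: 4
  AD147 vs AD397: 2
  AD147 vs AD20: 10
  AD377 vs AD397: 6
  AD377 vs AD20: 9
  AD397 vs AD20: 12
The largest is 12 mismatches, between AD397 and AD20; p = 12/20 = 0.600.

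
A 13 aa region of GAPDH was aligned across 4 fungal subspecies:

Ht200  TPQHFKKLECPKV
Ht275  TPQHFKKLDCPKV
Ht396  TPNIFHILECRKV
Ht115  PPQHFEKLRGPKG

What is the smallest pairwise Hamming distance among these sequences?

1

Pairwise Hamming distances:
  Ht200 vs Ht275: 1
  Ht200 vs Ht396: 5
  Ht200 vs Ht115: 5
  Ht275 vs Ht396: 6
  Ht275 vs Ht115: 5
  Ht396 vs Ht115: 9
The smallest is 1, between Ht200 and Ht275.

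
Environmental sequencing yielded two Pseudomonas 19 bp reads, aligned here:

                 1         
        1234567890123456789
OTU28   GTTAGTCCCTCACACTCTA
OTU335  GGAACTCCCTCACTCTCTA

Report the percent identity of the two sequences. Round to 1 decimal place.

Differing sites — 2:T/G; 3:T/A; 5:G/C; 14:A/T.
15 of the 19 sites match, so the percent identity is 15/19 × 100 = 78.9%.

78.9%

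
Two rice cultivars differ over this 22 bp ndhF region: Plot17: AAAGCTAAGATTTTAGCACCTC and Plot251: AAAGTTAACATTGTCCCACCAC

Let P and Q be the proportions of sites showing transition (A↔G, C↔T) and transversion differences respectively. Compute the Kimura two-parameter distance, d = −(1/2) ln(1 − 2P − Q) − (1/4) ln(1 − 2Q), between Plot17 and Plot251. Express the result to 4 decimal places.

0.3430

The sequences differ at positions 5 (C/T, transition), 9 (G/C, transversion), 13 (T/G, transversion), 15 (A/C, transversion), 16 (G/C, transversion), 21 (T/A, transversion).
Of the 6 differences, 1 transition and 5 transversions over 22 sites: P = 1/22 = 0.045455, Q = 5/22 = 0.227273.
d = −0.5·ln(0.681817) − 0.25·ln(0.545454) = −0.5·(-0.382994) − 0.25·(-0.606137) = 0.3430.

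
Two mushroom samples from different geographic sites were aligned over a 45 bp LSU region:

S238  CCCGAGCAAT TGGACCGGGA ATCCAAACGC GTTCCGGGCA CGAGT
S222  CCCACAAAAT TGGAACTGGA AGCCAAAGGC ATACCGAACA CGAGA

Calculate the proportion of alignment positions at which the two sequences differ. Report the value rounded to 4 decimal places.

0.2889

The sequences differ at positions 4 (G/A), 5 (A/C), 6 (G/A), 7 (C/A), 15 (C/A), 17 (G/T), 22 (T/G), 28 (C/G), 31 (G/A), 33 (T/A), 37 (G/A), 38 (G/A), 45 (T/A).
There are 13 differences over 45 sites, so p = 13/45 = 0.2889.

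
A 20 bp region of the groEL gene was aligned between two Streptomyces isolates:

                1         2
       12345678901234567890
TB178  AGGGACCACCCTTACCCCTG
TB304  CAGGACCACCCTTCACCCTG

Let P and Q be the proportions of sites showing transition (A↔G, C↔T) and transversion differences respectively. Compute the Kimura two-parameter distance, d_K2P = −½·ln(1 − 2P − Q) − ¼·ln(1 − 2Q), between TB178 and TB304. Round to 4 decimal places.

Differing sites — 1:A/C (Tv); 2:G/A (Ti); 14:A/C (Tv); 15:C/A (Tv).
Of the 4 differences, 1 transition and 3 transversions over 20 sites: P = 1/20 = 0.050000, Q = 3/20 = 0.150000.
d = −0.5·ln(0.750000) − 0.25·ln(0.700000) = −0.5·(-0.287682) − 0.25·(-0.356675) = 0.2330.

0.2330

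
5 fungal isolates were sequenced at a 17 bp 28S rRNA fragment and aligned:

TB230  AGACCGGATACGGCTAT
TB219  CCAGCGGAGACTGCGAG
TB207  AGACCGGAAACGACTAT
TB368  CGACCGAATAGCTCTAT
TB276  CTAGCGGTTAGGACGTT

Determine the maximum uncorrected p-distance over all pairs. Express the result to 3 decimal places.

Pairwise Hamming distances:
  TB230 vs TB219: 7
  TB230 vs TB207: 2
  TB230 vs TB368: 5
  TB230 vs TB276: 8
  TB219 vs TB207: 8
  TB219 vs TB368: 9
  TB219 vs TB276: 8
  TB207 vs TB368: 6
  TB207 vs TB276: 8
  TB368 vs TB276: 8
The largest is 9 mismatches, between TB219 and TB368; p = 9/17 = 0.529.

0.529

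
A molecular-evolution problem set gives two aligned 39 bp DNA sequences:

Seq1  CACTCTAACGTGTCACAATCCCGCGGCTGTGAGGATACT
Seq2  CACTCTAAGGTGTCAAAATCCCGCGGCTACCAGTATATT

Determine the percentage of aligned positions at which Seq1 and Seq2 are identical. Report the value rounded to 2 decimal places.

Mismatches occur at site 9 (C↔G), site 16 (C↔A), site 29 (G↔A), site 30 (T↔C), site 31 (G↔C), site 34 (G↔T), site 38 (C↔T).
32 of the 39 sites match, so the percent identity is 32/39 × 100 = 82.05%.

82.05%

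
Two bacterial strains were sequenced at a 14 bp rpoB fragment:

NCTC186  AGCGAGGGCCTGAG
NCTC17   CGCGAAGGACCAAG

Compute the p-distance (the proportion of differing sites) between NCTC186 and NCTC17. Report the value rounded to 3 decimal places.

0.357

Differing sites — 1:A/C; 6:G/A; 9:C/A; 11:T/C; 12:G/A.
There are 5 differences over 14 sites, so p = 5/14 = 0.357.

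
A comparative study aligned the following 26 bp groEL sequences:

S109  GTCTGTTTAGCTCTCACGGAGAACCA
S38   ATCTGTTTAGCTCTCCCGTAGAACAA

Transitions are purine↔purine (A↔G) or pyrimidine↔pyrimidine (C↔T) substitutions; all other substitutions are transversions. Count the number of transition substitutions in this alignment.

1

Mismatches occur at site 1 (G→A, transition), site 16 (A→C, transversion), site 19 (G→T, transversion), site 25 (C→A, transversion).
Of the 4 differences, 1 transition and 3 transversions, so the answer is 1.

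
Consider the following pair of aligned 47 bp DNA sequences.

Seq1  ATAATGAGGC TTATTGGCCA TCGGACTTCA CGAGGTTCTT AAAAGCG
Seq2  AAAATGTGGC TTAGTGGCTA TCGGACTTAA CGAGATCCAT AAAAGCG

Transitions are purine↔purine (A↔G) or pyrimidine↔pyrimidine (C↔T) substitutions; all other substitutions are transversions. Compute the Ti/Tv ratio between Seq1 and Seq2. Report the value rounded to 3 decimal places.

0.600

Mismatches occur at site 2 (T↔A, transversion), site 7 (A↔T, transversion), site 14 (T↔G, transversion), site 19 (C↔T, transition), site 29 (C↔A, transversion), site 35 (G↔A, transition), site 37 (T↔C, transition), site 39 (T↔A, transversion).
Of the 8 differences, 3 transitions and 5 transversions, so Ti/Tv = 3/5 = 0.600.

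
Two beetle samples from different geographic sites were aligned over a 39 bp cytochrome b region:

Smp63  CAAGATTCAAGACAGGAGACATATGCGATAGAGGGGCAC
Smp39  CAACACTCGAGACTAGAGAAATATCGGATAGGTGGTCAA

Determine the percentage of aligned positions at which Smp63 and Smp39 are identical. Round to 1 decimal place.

69.2%

Mismatches occur at site 4 (G/C), site 6 (T/C), site 9 (A/G), site 14 (A/T), site 15 (G/A), site 20 (C/A), site 25 (G/C), site 26 (C/G), site 32 (A/G), site 33 (G/T), site 36 (G/T), site 39 (C/A).
27 of the 39 sites match, so the percent identity is 27/39 × 100 = 69.2%.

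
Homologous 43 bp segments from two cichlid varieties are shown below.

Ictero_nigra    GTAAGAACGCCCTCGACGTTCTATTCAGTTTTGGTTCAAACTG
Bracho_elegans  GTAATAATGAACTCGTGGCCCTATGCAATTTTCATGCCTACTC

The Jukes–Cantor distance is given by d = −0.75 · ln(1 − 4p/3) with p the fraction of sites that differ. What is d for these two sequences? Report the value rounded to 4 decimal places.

Mismatches occur at site 5 (G/T), site 8 (C/T), site 10 (C/A), site 11 (C/A), site 16 (A/T), site 17 (C/G), site 19 (T/C), site 20 (T/C), site 25 (T/G), site 28 (G/A), site 33 (G/C), site 34 (G/A), site 36 (T/G), site 38 (A/C), site 39 (A/T), site 43 (G/C).
p = 16/43 = 0.372093.
d = −0.75 · ln(1 − (4/3)·0.372093) = −0.75 · ln(0.503876) = −0.75 · (-0.685425) = 0.5141.

0.5141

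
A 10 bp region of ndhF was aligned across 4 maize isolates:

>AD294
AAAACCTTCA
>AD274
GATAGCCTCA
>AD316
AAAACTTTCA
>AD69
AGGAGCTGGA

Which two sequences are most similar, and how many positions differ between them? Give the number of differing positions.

1

Pairwise Hamming distances:
  AD294 vs AD274: 4
  AD294 vs AD316: 1
  AD294 vs AD69: 5
  AD274 vs AD316: 5
  AD274 vs AD69: 6
  AD316 vs AD69: 6
The smallest is 1, between AD294 and AD316.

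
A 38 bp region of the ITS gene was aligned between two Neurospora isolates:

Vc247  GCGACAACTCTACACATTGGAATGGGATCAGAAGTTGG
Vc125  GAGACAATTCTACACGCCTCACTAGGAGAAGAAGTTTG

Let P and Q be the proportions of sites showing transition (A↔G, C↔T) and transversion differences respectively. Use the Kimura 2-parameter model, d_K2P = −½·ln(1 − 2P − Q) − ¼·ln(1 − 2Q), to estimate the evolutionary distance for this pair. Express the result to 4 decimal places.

0.4114

Mismatches occur at site 2 (C/A, transversion), site 8 (C/T, transition), site 16 (A/G, transition), site 17 (T/C, transition), site 18 (T/C, transition), site 19 (G/T, transversion), site 20 (G/C, transversion), site 22 (A/C, transversion), site 24 (G/A, transition), site 28 (T/G, transversion), site 29 (C/A, transversion), site 37 (G/T, transversion).
Of the 12 differences, 5 transitions and 7 transversions over 38 sites: P = 5/38 = 0.131579, Q = 7/38 = 0.184211.
d = −0.5·ln(0.552631) − 0.25·ln(0.631578) = −0.5·(-0.593065) − 0.25·(-0.459534) = 0.4114.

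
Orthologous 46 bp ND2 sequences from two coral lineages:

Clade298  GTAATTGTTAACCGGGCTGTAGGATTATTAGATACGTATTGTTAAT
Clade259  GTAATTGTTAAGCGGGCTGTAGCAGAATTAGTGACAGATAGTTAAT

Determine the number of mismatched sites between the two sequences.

9

The sequences differ at positions 12 (C/G), 23 (G/C), 25 (T/G), 26 (T/A), 32 (A/T), 33 (T/G), 36 (G/A), 37 (T/G), 40 (T/A).
That gives 9 mismatches out of 46 aligned sites, so the Hamming distance is 9.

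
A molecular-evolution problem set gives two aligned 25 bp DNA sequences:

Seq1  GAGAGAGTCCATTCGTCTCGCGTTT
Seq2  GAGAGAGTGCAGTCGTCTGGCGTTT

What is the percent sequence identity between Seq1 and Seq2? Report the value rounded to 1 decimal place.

88.0%

Mismatches occur at site 9 (C↔G), site 12 (T↔G), site 19 (C↔G).
22 of the 25 sites match, so the percent identity is 22/25 × 100 = 88.0%.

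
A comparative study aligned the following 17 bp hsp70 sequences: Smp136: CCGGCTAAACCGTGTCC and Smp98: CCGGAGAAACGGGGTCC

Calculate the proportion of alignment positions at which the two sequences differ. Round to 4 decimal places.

The sequences differ at positions 5 (C/A), 6 (T/G), 11 (C/G), 13 (T/G).
There are 4 differences over 17 sites, so p = 4/17 = 0.2353.

0.2353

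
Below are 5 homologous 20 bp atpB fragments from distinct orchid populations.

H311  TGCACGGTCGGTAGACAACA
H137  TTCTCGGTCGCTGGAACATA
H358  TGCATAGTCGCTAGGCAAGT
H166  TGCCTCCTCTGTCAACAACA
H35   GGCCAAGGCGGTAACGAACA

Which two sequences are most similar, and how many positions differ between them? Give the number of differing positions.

Pairwise Hamming distances:
  H311 vs H137: 7
  H311 vs H358: 6
  H311 vs H166: 7
  H311 vs H35: 8
  H137 vs H358: 10
  H137 vs H166: 12
  H137 vs H35: 13
  H358 vs H166: 10
  H358 vs H35: 10
  H166 vs H35: 9
The smallest is 6, between H311 and H358.

6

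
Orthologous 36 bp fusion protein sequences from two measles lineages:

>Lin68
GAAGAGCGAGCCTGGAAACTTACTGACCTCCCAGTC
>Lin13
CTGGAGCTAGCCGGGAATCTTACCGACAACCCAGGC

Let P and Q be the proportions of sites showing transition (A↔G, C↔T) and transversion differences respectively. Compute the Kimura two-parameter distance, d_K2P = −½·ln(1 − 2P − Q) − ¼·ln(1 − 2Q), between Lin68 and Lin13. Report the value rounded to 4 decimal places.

0.3497

The sequences differ at positions 1 (G/C, transversion), 2 (A/T, transversion), 3 (A/G, transition), 8 (G/T, transversion), 13 (T/G, transversion), 18 (A/T, transversion), 24 (T/C, transition), 28 (C/A, transversion), 29 (T/A, transversion), 35 (T/G, transversion).
Of the 10 differences, 2 transitions and 8 transversions over 36 sites: P = 2/36 = 0.055556, Q = 8/36 = 0.222222.
d = −0.5·ln(0.666666) − 0.25·ln(0.555556) = −0.5·(-0.405466) − 0.25·(-0.587786) = 0.3497.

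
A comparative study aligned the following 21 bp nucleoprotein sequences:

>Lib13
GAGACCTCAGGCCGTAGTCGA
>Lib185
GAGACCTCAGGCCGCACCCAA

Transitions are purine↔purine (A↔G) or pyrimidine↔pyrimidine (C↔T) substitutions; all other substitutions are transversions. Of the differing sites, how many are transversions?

1

The sequences differ at positions 15 (T/C, transition), 17 (G/C, transversion), 18 (T/C, transition), 20 (G/A, transition).
Of the 4 differences, 3 transitions and 1 transversion, so the answer is 1.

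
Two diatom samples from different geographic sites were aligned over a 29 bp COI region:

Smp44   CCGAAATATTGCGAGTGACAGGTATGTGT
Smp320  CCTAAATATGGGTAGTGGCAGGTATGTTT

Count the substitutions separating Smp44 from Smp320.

Differing sites — 3:G/T; 10:T/G; 12:C/G; 13:G/T; 18:A/G; 28:G/T.
That gives 6 mismatches out of 29 aligned sites, so the Hamming distance is 6.

6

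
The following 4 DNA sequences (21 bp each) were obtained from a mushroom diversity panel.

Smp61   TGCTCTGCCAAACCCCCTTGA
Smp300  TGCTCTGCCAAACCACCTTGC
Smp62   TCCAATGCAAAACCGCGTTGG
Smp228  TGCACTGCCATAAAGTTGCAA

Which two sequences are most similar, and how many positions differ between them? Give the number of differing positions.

Pairwise Hamming distances:
  Smp61 vs Smp300: 2
  Smp61 vs Smp62: 7
  Smp61 vs Smp228: 10
  Smp300 vs Smp62: 7
  Smp300 vs Smp228: 11
  Smp62 vs Smp228: 12
The smallest is 2, between Smp61 and Smp300.

2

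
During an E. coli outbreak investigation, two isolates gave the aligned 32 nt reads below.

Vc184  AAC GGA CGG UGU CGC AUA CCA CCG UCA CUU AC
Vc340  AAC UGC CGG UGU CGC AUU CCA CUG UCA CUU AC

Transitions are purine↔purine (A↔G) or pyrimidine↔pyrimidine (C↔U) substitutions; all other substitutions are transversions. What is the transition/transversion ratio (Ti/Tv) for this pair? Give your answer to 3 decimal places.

Differing sites — 4:G/U (Tv); 6:A/C (Tv); 18:A/U (Tv); 23:C/U (Ti).
Of the 4 differences, 1 transition and 3 transversions, so Ti/Tv = 1/3 = 0.333.

0.333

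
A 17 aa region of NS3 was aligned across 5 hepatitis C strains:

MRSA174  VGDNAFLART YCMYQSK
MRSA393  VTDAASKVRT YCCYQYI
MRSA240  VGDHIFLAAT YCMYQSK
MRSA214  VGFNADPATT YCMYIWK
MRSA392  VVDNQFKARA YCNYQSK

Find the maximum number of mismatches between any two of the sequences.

Pairwise Hamming distances:
  MRSA174 vs MRSA393: 8
  MRSA174 vs MRSA240: 3
  MRSA174 vs MRSA214: 6
  MRSA174 vs MRSA392: 5
  MRSA393 vs MRSA240: 10
  MRSA393 vs MRSA214: 11
  MRSA393 vs MRSA392: 9
  MRSA240 vs MRSA214: 8
  MRSA240 vs MRSA392: 7
  MRSA214 vs MRSA392: 10
The largest is 11, between MRSA393 and MRSA214.

11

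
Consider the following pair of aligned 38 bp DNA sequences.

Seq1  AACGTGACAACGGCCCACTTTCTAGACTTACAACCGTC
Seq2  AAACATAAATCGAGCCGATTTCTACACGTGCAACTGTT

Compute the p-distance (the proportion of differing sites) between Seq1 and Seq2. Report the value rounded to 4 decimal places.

The sequences differ at positions 3 (C/A), 4 (G/C), 5 (T/A), 6 (G/T), 8 (C/A), 10 (A/T), 13 (G/A), 14 (C/G), 17 (A/G), 18 (C/A), 25 (G/C), 28 (T/G), 30 (A/G), 35 (C/T), 38 (C/T).
There are 15 differences over 38 sites, so p = 15/38 = 0.3947.

0.3947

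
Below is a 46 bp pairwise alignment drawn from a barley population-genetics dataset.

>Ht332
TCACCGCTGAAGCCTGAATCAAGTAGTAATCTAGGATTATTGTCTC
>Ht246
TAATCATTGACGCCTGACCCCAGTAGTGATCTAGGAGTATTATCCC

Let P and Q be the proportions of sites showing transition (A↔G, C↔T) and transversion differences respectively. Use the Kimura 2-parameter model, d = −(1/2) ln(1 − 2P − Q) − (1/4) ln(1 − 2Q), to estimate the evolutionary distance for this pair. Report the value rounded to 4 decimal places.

0.3277

Differing sites — 2:C/A (Tv); 4:C/T (Ti); 6:G/A (Ti); 7:C/T (Ti); 11:A/C (Tv); 18:A/C (Tv); 19:T/C (Ti); 21:A/C (Tv); 28:A/G (Ti); 37:T/G (Tv); 42:G/A (Ti); 45:T/C (Ti).
Of the 12 differences, 7 transitions and 5 transversions over 46 sites: P = 7/46 = 0.152174, Q = 5/46 = 0.108696.
d = −0.5·ln(0.586956) − 0.25·ln(0.782608) = −0.5·(-0.532805) − 0.25·(-0.245123) = 0.3277.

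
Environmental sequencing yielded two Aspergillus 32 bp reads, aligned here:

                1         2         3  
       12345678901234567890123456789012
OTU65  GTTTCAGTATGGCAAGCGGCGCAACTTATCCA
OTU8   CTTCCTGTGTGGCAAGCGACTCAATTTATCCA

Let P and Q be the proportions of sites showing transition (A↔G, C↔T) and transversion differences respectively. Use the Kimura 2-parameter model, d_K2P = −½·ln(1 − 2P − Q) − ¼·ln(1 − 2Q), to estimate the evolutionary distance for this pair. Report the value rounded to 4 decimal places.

0.2625

Differing sites — 1:G/C (Tv); 4:T/C (Ti); 6:A/T (Tv); 9:A/G (Ti); 19:G/A (Ti); 21:G/T (Tv); 25:C/T (Ti).
Of the 7 differences, 4 transitions and 3 transversions over 32 sites: P = 4/32 = 0.125000, Q = 3/32 = 0.093750.
d = −0.5·ln(0.656250) − 0.25·ln(0.812500) = −0.5·(-0.421213) − 0.25·(-0.207639) = 0.2625.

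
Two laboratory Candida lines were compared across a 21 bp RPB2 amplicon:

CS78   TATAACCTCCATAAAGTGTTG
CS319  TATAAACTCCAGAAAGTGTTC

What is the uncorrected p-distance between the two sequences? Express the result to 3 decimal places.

0.143

Differing sites — 6:C/A; 12:T/G; 21:G/C.
There are 3 differences over 21 sites, so p = 3/21 = 0.143.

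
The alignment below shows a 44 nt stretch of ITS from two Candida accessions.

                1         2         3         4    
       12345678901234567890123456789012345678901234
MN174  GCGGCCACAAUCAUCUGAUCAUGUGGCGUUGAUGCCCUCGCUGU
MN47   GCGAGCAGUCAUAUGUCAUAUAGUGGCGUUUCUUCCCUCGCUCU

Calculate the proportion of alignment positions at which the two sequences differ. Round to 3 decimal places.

0.364

Differing sites — 4:G/A; 5:C/G; 8:C/G; 9:A/U; 10:A/C; 11:U/A; 12:C/U; 15:C/G; 17:G/C; 20:C/A; 21:A/U; 22:U/A; 31:G/U; 32:A/C; 34:G/U; 43:G/C.
There are 16 differences over 44 sites, so p = 16/44 = 0.364.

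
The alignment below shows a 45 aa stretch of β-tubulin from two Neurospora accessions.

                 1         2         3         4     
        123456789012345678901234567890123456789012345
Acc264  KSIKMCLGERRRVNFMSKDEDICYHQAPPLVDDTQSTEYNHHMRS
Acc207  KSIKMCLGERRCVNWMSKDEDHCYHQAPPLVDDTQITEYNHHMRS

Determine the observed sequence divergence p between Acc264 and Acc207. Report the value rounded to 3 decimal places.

Mismatches occur at site 12 (R→C), site 15 (F→W), site 22 (I→H), site 36 (S→I).
There are 4 differences over 45 sites, so p = 4/45 = 0.089.

0.089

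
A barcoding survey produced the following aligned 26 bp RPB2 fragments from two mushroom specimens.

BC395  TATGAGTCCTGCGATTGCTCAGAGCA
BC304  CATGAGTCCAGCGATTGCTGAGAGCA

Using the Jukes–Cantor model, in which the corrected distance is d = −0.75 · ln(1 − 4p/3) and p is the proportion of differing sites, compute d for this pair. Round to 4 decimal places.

The sequences differ at positions 1 (T/C), 10 (T/A), 20 (C/G).
p = 3/26 = 0.115385.
d = −0.75 · ln(1 − (4/3)·0.115385) = −0.75 · ln(0.846153) = −0.75 · (-0.167055) = 0.1253.

0.1253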